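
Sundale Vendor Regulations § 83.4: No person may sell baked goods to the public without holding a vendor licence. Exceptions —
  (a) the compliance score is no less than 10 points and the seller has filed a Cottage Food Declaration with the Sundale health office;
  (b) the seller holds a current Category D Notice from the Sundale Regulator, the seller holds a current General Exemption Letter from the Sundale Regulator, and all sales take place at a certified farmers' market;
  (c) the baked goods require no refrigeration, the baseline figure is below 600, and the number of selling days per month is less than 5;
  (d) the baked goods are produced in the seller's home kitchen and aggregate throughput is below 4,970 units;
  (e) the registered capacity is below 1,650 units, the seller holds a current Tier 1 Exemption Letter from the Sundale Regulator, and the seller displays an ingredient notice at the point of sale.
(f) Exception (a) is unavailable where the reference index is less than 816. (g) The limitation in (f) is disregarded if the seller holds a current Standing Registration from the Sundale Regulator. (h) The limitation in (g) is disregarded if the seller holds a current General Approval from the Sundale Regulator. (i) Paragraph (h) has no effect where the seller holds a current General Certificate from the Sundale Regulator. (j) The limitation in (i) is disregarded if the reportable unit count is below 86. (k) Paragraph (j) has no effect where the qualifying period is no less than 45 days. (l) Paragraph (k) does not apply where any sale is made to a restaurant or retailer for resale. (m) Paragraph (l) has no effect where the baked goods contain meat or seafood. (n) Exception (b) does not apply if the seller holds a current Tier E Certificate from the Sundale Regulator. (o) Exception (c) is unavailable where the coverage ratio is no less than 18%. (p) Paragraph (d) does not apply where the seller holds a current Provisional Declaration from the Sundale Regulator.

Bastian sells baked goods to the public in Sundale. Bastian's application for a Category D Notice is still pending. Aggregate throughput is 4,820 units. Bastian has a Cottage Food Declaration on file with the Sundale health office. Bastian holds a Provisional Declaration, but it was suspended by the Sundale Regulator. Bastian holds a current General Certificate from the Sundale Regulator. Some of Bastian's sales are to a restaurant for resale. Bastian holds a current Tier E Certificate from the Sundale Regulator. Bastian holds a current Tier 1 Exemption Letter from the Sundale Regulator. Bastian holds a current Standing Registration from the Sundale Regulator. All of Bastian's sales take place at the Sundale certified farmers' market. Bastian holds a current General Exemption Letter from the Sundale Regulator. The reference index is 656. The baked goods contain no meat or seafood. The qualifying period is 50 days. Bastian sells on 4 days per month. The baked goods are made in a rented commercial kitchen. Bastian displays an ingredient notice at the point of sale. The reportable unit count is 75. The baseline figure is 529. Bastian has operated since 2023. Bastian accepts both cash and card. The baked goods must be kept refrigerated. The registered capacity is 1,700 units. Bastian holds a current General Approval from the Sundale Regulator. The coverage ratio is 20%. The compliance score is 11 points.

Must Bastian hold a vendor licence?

Exception (a) is satisfied on its face — the compliance score is 11 points, meeting the 10 points threshold; a Cottage Food Declaration is on file. But applying paragraphs (f)–(m): (f) applies — the reference index is 656, less than the 816 limit. (g) would limit (f) — a current Standing Registration is held — but (h) sets (g) aside: (h) operates — a current General Approval is held. (i) would limit (h) — a current General Certificate is held — but (j) sets (i) aside: (j) applies — the reportable unit count is 75, below the 86 limit. (k) operates (the qualifying period is 50 days, meeting the 45 days threshold), but is overridden by (l): (l) operates against (k): some sales are to a restaurant for resale. (m) is inapplicable (the baked goods contain no meat or seafood), so (l) stands. (a) is therefore removed.
Exception (b) requires that the seller holds a current Category D Notice from the Sundale Regulator; but there is no Category D Notice in force, so (b) is unavailable.
Exception (c) does not apply: the baked goods require refrigeration.
Exception (d) fails — the baked goods are made in a commercial kitchen, not a home kitchen.
Exception (e) fails — the registered capacity is 1,700 units, not below 1,650 units.
Every exception is unavailable, so the rule governs.

Yes — Bastian must hold a vendor licence.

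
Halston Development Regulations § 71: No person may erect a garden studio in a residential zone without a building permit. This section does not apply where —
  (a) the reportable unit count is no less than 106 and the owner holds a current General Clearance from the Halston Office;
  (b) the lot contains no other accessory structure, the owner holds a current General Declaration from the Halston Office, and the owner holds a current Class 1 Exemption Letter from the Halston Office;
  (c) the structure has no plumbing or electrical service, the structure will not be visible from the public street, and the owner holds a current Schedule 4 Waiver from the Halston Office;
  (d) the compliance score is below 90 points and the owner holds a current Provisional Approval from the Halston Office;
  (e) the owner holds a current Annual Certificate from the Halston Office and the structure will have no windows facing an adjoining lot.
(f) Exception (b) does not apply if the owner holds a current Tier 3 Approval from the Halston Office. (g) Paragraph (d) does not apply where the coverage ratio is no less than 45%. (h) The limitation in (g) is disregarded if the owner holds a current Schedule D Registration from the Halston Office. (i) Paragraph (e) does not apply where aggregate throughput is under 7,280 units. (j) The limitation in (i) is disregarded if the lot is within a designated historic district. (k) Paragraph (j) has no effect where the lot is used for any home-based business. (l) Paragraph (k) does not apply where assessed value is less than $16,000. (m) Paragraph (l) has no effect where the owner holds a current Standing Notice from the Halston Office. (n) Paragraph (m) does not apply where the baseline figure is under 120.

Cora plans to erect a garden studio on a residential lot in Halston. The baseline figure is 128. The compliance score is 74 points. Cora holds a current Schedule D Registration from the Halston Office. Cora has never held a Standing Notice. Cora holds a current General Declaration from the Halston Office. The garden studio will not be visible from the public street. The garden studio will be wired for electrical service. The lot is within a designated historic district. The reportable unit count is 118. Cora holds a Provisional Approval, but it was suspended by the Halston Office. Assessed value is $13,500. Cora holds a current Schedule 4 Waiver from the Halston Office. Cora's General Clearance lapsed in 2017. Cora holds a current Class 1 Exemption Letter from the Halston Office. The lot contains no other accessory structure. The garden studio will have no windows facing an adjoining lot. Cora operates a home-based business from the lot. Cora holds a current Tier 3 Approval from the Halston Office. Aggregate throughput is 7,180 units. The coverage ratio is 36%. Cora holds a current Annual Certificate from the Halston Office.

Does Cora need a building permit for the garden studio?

Exception (a) does not apply: no current General Clearance is held.
Exception (b) is satisfied on its face — the lot has no other accessory structure; a current General Declaration is held; a current Class 1 Exemption Letter is held. But: (f) operates against (b): a current Tier 3 Approval is held. Exception (b) does not apply.
Exception (c) fails — electrical service is planned.
Exception (d) does not apply: the Provisional Approval is not current.
Exception (e) is satisfied on its face — a current Annual Certificate is held; no windows face an adjoining lot. Under paragraphs (i)–(n): (i) is engaged (aggregate throughput is 7,180 units, under the 7,280 units limit), but is overridden by (j): (j) operates against (i): the lot is in a historic district. (k) operates (a home-based business operates on the lot), but is itself disapplied by (l): (l) operates against (k): assessed value is $13,500, less than the $16,000 limit. (m), which would lift (l), does not operate here — the Standing Notice is not current. So (e) applies.

No — exception (e) applies; Cora does not need a building permit.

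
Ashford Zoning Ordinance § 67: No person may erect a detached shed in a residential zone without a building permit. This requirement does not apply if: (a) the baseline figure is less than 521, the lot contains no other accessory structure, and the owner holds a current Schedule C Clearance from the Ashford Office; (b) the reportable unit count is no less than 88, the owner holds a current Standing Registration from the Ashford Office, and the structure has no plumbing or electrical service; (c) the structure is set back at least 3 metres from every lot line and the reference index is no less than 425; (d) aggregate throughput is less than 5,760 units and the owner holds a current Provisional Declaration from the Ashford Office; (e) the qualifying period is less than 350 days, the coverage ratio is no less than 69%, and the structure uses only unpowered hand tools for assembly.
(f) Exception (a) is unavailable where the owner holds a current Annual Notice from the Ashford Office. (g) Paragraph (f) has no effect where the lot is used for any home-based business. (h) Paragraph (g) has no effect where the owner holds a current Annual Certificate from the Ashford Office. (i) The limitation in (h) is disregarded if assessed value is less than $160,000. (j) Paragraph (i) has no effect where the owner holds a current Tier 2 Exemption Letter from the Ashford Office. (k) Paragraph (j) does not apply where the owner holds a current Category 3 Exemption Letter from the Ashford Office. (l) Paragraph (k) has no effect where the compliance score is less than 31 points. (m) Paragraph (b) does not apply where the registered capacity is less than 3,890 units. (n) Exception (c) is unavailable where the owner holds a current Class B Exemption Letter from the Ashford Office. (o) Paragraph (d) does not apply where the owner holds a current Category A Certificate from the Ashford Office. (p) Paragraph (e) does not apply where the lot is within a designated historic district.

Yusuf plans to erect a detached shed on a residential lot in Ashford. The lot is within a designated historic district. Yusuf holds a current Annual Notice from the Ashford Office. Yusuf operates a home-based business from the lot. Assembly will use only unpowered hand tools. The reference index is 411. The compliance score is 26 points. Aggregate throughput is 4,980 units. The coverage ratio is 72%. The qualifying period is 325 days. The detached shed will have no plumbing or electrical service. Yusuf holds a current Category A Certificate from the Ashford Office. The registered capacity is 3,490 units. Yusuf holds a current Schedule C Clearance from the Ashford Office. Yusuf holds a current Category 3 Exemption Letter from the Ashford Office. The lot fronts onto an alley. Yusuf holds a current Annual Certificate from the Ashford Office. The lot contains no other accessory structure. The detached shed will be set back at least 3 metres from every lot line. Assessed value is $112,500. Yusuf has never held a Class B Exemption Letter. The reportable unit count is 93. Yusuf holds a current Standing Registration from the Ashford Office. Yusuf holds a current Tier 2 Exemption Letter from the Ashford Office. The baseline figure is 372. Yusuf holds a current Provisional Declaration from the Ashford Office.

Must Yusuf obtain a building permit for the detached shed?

Exception (a): the baseline figure is 372, less than the 521 limit; the lot has no other accessory structure; a current Schedule C Clearance is held — every condition holds. But: (f) is triggered — a current Annual Notice is held. (g) would limit (f) — a home-based business operates on the lot — but (h) sets (g) aside: (h) is engaged — a current Annual Certificate is held. (i) applies (assessed value is $112,500, less than the $160,000 limit), but is displaced by (j): (j) applies — a current Tier 2 Exemption Letter is held. (k) would limit (j) — a current Category 3 Exemption Letter is held — but (l) sets (k) aside: (l) operates against (k): the compliance score is 26 points, less than the 31 points limit. Exception (a) does not apply.
All of (b)'s requirements are met (the reportable unit count is 93, meeting the 88 threshold; a current Standing Registration is held; there is no plumbing or electrical service). However, paragraph (m) must be considered: (m) operates against (b): the registered capacity is 3,490 units, less than the 3,890 units limit. (b) is therefore removed.
Exception (c) fails — the reference index is 411, short of 425.
Exception (d)'s conditions are all satisfied: aggregate throughput is 4,980 units, less than the 5,760 units limit; a current Provisional Declaration is held. But: (o) is triggered — a current Category A Certificate is held. (d) is therefore removed.
Exception (e)'s conditions are all satisfied: the qualifying period is 325 days, less than the 350 days limit; the coverage ratio is 72%, meeting the 69% threshold; assembly uses only hand tools. But: (p) operates against (e): the lot is in a historic district. Exception (e) does not apply.
No exception applies. The general rule governs.

Yes — Yusuf must obtain a building permit.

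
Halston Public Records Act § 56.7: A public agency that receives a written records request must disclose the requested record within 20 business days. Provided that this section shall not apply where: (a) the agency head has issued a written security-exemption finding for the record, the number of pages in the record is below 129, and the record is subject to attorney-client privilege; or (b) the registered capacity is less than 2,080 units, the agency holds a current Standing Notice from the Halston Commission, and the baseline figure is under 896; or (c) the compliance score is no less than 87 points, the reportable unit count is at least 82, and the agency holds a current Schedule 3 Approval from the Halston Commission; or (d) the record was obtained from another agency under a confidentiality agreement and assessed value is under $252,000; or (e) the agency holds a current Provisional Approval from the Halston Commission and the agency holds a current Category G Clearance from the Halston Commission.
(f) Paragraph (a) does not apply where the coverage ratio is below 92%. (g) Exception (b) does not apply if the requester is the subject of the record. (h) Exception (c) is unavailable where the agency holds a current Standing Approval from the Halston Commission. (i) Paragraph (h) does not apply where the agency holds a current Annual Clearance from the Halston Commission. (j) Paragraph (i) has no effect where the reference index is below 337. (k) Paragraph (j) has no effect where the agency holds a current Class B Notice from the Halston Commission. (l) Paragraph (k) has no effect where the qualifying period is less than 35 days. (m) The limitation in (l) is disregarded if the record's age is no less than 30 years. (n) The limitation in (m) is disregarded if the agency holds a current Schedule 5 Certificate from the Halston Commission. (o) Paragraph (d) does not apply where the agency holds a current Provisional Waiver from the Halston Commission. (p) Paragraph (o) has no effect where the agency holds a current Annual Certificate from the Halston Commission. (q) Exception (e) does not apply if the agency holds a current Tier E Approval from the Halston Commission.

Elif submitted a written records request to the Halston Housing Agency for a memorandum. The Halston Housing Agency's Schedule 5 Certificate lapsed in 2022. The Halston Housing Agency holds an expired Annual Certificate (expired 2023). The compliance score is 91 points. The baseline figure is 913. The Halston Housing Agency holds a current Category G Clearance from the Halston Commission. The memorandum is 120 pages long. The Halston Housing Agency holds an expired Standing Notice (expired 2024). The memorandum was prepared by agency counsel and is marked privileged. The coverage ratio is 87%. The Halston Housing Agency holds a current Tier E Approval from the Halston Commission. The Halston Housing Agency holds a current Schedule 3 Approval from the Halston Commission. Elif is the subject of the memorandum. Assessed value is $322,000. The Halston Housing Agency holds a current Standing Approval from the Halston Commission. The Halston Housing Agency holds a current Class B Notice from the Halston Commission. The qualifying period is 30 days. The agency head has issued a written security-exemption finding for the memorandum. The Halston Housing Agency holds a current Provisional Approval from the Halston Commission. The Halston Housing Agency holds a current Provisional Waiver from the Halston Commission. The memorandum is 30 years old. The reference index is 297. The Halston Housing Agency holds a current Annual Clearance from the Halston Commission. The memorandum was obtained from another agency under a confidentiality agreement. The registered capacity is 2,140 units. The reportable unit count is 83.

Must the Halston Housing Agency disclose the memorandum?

Exception (a) is satisfied on its face — a written security-exemption finding has been issued; the number of pages in the record is 120, below the 129 limit; the memorandum is privileged. Turning to paragraph (f): (f) operates against (a): the coverage ratio is 87%, below the 92% limit. So (a) is unavailable.
Exception (b) requires that the registered capacity is less than 2,080 units; but the registered capacity is 2,140 units, not less than 2,080 units, so (b) is unavailable.
Exception (c)'s conditions are all satisfied: the compliance score is 91 points, meeting the 87 points threshold; the reportable unit count is 83, meeting the 82 threshold; a current Schedule 3 Approval is held. As to paragraphs (h)–(n): (h) would limit (c) — a current Standing Approval is held — but (i) sets (h) aside: (i) operates — a current Annual Clearance is held. (j) would limit (i) — the reference index is 297, below the 337 limit — but (k) sets (j) aside: (k) is engaged — a current Class B Notice is held. (l) would limit (k) — the qualifying period is 30 days, less than the 35 days limit — but (m) sets (l) aside: (m) operates against (l): the record's age is 30 years, meeting the 30 years threshold. (n) is not triggered (there is no Schedule 5 Certificate in force), so (m) stands. Exception (c) stands.
Exception (d) fails — assessed value is $322,000, not under $252,000.
Exception (e) is satisfied on its face — a current Provisional Approval is held; a current Category G Clearance is held. But: (q) operates against (e): a current Tier E Approval is held. Exception (e) does not apply.

No — exception (c) applies; the Halston Housing Agency is not required to disclose the memorandum.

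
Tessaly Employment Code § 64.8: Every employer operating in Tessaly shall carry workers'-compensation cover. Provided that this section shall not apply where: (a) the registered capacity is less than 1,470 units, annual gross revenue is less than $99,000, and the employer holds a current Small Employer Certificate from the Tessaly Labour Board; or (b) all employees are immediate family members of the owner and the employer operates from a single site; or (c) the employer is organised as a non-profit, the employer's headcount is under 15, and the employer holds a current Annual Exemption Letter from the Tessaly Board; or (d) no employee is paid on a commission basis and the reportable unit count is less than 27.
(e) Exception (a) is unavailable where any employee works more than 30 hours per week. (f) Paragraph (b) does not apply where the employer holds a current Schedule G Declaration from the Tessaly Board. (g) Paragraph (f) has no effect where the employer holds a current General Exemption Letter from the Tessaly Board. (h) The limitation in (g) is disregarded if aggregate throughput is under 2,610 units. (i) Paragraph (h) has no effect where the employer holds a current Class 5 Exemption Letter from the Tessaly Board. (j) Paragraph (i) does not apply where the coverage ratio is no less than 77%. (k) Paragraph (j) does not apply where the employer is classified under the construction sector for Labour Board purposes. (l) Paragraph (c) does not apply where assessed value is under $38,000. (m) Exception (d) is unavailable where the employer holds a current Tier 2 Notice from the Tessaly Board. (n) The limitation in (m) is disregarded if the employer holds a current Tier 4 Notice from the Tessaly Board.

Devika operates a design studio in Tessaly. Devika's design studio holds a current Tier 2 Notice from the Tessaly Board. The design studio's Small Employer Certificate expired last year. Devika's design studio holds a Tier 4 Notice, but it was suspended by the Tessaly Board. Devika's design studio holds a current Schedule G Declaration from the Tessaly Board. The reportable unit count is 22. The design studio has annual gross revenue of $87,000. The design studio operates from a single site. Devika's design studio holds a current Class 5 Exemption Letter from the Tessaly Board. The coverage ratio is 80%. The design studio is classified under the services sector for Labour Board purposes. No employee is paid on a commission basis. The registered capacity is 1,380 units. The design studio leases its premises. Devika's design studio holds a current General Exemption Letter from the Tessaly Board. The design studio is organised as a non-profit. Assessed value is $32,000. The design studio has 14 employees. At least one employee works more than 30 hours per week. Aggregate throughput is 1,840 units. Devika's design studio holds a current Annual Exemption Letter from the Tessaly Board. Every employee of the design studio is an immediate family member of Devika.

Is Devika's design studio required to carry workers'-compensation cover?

Yes — Devika's design studio must carry workers'-compensation cover.

Exception (a) fails — the Small Employer Certificate has expired.
Exception (b) is satisfied on its face — every employee is an immediate family member; the employer operates from a single site. Turning to paragraphs (f)–(k): (f) is triggered — a current Schedule G Declaration is held. (g) is triggered (a current General Exemption Letter is held), but is displaced by (h): (h) operates — aggregate throughput is 1,840 units, under the 2,610 units limit. (i) operates (a current Class 5 Exemption Letter is held), but yields to (j): (j) operates — the coverage ratio is 80%, meeting the 77% threshold. (k), which would lift (j), is inapplicable — the design studio is classified under the services sector. Exception (b) does not apply.
Exception (c) is satisfied on its face — the employer is a non-profit; the employer's headcount is 14, under the 15 limit; a current Annual Exemption Letter is held. However, paragraph (l) must be considered: (l) is engaged — assessed value is $32,000, under the $38,000 limit. So (c) is unavailable.
Exception (d): no employee is paid on commission; the reportable unit count is 22, less than the 27 limit — every condition holds. But applying paragraphs (m)–(n): (m) operates against (d): a current Tier 2 Notice is held. (n) is inapplicable (the Tier 4 Notice is not current), so (m) stands. Exception (d) does not apply.
Every exception is unavailable, so the rule governs.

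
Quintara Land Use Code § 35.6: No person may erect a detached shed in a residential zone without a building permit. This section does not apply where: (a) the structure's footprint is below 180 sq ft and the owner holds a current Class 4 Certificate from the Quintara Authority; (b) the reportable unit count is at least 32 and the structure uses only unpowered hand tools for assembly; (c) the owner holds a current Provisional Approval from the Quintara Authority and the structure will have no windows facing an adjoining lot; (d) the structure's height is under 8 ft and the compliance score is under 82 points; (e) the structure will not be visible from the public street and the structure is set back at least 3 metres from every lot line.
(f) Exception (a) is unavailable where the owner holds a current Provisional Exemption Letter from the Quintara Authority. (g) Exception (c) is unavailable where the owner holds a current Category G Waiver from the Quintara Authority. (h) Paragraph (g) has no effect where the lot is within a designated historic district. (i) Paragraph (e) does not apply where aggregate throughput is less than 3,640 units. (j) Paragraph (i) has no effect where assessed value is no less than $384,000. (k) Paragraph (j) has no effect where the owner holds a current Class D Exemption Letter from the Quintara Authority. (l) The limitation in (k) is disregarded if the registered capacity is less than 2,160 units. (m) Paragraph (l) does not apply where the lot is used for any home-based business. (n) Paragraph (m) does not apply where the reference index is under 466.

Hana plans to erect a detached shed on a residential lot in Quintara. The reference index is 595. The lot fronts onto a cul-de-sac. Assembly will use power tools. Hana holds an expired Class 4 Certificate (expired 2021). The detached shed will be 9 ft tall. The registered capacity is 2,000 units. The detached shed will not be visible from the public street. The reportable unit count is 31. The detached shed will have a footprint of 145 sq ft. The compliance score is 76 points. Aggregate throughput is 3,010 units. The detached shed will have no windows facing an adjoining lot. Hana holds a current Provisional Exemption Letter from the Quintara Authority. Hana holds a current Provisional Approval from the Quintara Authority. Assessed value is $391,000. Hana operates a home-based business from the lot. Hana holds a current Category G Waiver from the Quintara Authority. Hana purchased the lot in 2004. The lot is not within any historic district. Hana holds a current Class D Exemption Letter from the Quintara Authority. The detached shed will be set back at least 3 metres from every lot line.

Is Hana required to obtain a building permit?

Yes — Hana must obtain a building permit.

Exception (a) fails — no current Class 4 Certificate is held.
Exception (b) fails — the reportable unit count is 31, short of 32.
Exception (c) is satisfied on its face — a current Provisional Approval is held; no windows face an adjoining lot. But: (g) is engaged — a current Category G Waiver is held. (h) does not operate here (the lot is not in a historic district), so (g) stands. So (c) is unavailable.
Exception (d) fails — the structure's height is 9 ft, not under 8 ft.
Exception (e): the structure will not be visible from the street; the setback is at least 3 m on every side — every condition holds. However, paragraphs (i)–(n) must be considered: (i) operates against (e): aggregate throughput is 3,010 units, less than the 3,640 units limit. (j) is triggered (assessed value is $391,000, meeting the $384,000 threshold), but is displaced by (k): (k) operates against (j): a current Class D Exemption Letter is held. (l) would limit (k) — the registered capacity is 2,000 units, less than the 2,160 units limit — but (m) sets (l) aside: (m) operates against (l): a home-based business operates on the lot. (n) does not operate here (the reference index is 595, not under 466), so (m) stands. (e) is therefore removed.
No exception applies. The general rule governs.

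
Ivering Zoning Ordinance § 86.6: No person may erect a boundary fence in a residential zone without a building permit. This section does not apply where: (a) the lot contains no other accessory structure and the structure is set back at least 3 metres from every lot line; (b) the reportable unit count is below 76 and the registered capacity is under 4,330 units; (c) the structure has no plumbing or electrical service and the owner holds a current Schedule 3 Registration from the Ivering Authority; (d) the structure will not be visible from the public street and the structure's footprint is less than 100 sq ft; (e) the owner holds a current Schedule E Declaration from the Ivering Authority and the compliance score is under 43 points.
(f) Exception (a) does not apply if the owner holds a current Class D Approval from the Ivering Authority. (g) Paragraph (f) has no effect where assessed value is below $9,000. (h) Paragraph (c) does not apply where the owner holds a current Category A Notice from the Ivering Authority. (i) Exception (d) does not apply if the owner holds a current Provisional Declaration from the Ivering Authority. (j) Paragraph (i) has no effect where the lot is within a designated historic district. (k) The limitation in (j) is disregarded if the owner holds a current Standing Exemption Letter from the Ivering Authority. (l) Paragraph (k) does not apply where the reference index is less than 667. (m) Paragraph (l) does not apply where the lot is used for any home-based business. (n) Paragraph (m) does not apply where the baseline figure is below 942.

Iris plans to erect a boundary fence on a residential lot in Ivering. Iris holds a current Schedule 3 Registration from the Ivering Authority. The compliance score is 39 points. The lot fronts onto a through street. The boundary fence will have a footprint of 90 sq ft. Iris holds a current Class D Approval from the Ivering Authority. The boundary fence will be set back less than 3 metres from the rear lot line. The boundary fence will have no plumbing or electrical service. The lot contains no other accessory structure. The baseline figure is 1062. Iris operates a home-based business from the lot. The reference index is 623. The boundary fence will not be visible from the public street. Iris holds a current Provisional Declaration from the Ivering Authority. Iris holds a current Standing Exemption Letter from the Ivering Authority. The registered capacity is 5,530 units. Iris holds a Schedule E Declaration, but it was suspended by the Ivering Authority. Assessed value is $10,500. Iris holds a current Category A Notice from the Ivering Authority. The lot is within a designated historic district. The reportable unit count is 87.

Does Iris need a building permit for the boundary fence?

Yes — Iris must obtain a building permit.

Exception (a) does not apply: the rear setback is under 3 m.
Exception (b) fails — the reportable unit count is 87, not below 76.
Exception (c): there is no plumbing or electrical service; a current Schedule 3 Registration is held — every condition holds. However, paragraph (h) must be considered: (h) is triggered — a current Category A Notice is held. So (c) is unavailable.
Exception (d)'s conditions are all satisfied: the structure will not be visible from the street; the structure's footprint is 90 sq ft, less than the 100 sq ft limit. However, paragraphs (i)–(n) must be considered: (i) operates against (d): a current Provisional Declaration is held. (j) would limit (i) — the lot is in a historic district — but (k) sets (j) aside: (k) operates against (j): a current Standing Exemption Letter is held. (l) would limit (k) — the reference index is 623, less than the 667 limit — but (m) sets (l) aside: (m) operates against (l): a home-based business operates on the lot. (n), which would lift (m), is not engaged — the baseline figure is 1,062, not below 942. So (d) is unavailable.
Exception (e) does not apply: the Schedule E Declaration is not current.
No exception applies. The general rule governs.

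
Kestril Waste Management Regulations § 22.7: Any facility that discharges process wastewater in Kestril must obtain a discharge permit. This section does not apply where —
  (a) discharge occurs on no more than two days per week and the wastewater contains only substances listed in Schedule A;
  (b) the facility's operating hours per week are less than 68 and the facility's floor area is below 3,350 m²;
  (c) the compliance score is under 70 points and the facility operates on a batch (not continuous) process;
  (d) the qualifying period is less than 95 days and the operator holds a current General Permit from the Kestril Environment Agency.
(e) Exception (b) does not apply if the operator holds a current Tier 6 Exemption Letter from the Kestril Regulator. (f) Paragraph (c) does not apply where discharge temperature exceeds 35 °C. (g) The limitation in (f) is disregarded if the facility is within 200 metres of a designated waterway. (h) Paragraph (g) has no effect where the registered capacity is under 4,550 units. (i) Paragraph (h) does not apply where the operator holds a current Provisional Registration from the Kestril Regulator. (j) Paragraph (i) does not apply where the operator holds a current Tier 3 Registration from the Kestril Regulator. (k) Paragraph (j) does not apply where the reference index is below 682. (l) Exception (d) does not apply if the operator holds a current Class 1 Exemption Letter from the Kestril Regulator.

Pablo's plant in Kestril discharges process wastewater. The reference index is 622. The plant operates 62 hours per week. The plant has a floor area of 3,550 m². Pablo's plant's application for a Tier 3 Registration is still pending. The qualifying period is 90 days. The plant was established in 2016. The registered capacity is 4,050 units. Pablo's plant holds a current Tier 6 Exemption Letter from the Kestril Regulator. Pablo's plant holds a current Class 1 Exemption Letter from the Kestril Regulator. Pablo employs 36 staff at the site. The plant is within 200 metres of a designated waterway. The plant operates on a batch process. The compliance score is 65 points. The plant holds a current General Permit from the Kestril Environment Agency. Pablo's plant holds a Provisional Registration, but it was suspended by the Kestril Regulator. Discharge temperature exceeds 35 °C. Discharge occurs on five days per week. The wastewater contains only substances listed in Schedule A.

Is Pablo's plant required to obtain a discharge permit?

Exception (a) does not apply: discharge occurs on five days per week.
Exception (b) does not apply: the facility's floor area is 3,550 m², not below 3,350 m².
Exception (c)'s conditions are all satisfied: the compliance score is 65 points, under the 70 points limit; the facility operates on a batch process. But: (f) operates against (c): discharge temperature exceeds 35 °C. (g) is triggered (the plant is within 200 m of a designated waterway), but yields to (h): (h) operates — the registered capacity is 4,050 units, under the 4,550 units limit. (i), which would lift (h), is inapplicable — no current Provisional Registration is held. So (c) is unavailable.
Exception (d) is satisfied on its face — the qualifying period is 90 days, less than the 95 days limit; a current General Permit is held. But applying paragraph (l): (l) operates against (d): a current Class 1 Exemption Letter is held. So (d) is unavailable.
Every exception is unavailable, so the rule governs.

Yes — Pablo's plant must obtain a discharge permit.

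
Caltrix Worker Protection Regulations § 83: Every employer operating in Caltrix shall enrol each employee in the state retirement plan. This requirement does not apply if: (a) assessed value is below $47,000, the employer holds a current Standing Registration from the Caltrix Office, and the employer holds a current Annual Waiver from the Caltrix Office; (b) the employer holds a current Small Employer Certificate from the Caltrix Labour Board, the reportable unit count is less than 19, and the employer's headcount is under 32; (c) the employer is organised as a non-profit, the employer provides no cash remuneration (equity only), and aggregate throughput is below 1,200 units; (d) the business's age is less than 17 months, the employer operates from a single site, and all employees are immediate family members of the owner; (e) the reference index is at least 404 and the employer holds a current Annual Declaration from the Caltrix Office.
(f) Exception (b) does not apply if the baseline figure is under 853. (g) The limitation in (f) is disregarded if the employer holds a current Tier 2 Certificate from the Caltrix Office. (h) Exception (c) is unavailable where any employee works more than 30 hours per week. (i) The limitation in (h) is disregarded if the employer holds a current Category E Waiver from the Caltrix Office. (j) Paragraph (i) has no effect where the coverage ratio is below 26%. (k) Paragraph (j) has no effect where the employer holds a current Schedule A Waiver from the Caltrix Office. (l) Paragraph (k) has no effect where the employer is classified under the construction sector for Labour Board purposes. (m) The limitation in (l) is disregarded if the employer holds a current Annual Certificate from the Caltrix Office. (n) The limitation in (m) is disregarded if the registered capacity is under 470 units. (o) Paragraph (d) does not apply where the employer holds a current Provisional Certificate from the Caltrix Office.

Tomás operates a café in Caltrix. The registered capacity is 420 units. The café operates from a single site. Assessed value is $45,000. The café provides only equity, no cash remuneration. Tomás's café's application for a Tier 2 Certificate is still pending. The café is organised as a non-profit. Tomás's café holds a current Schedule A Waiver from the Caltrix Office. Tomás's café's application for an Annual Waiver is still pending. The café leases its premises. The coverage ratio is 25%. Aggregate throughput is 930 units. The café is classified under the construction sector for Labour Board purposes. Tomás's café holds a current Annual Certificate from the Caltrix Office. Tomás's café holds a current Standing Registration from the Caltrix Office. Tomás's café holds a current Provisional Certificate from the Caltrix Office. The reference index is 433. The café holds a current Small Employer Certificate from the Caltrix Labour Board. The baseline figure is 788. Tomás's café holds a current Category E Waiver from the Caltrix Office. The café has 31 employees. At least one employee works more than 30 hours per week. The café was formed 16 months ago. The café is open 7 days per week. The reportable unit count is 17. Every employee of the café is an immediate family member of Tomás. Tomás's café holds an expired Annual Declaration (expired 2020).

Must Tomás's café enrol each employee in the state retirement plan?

Exception (a) requires that the employer holds a current Annual Waiver from the Caltrix Office; but there is no Annual Waiver in force, so (a) is unavailable.
Exception (b)'s conditions are all satisfied: a current Small Employer Certificate is held; the reportable unit count is 17, less than the 19 limit; the employer's headcount is 31, under the 32 limit. But: (f) operates against (b): the baseline figure is 788, under the 853 limit. (g) is not engaged (no current Tier 2 Certificate is held), so (f) stands. Exception (b) does not apply.
All of (c)'s requirements are met (the employer is a non-profit; remuneration is equity-only; aggregate throughput is 930 units, below the 1,200 units limit). However, paragraphs (h)–(n) must be considered: (h) operates against (c): at least one employee exceeds 30 hours/week. (i) would limit (h) — a current Category E Waiver is held — but (j) sets (i) aside: (j) operates against (i): the coverage ratio is 25%, below the 26% limit. (k) is engaged (a current Schedule A Waiver is held), but is itself disapplied by (l): (l) operates against (k): the café is classified under the construction sector. (m) is engaged (a current Annual Certificate is held), but is set aside by (n): (n) operates — the registered capacity is 420 units, under the 470 units limit. So (c) is unavailable.
Exception (d): the business's age is 16 months, less than the 17 months limit; the employer operates from a single site; every employee is an immediate family member — every condition holds. But: (o) is triggered — a current Provisional Certificate is held. (d) is therefore removed.
Exception (e) does not apply: no current Annual Declaration is held.
No exception is made out. Tomás's café falls within the general rule.

Yes — Tomás's café must enrol each employee in the state retirement plan.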